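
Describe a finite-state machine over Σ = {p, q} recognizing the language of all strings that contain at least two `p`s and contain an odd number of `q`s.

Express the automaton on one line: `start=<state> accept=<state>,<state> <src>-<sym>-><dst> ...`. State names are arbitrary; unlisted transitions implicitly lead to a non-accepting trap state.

Handle the two conditions separately and then intersect. One (4 states) tracks the count of `p`s, saturating at 3; the other (2 states) tracks the count of `q`s modulo 2. Each combined state is a pair, one component from each; accept when both components accept.
        p   q  
>  S0   S1  S2 
   S1   S3  S4 
   S2   S4  S0 
   S3   S5  S6 
   S4   S6  S1 
   S5   S5  S7 
 * S6   S7  S3 
 * S7   S7  S5 
(> = start, * = accepting)

start=S0 accept=S6,S7 S0-p->S1 S0-q->S2 S1-p->S3 S1-q->S4 S2-p->S4 S2-q->S0 S3-p->S5 S3-q->S6 S4-p->S6 S4-q->S1 S5-p->S5 S5-q->S7 S6-p->S7 S6-q->S3 S7-p->S7 S7-q->S5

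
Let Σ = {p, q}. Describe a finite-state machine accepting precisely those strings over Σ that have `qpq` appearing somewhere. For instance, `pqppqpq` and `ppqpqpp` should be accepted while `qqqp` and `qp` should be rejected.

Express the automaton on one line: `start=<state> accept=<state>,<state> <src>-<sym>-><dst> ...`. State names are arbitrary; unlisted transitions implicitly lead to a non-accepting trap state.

start=S0 accept=S3 S0-p->S0 S0-q->S1 S1-p->S2 S1-q->S1 S2-p->S0 S2-q->S3 S3-p->S3 S3-q->S3

States S0..S2 record the length of the longest prefix of `qpq` that matches the current input suffix. Reaching S3 means `qpq` has been seen, and we stay there forever. Accept from S3.
With 4 states:
        p   q  
>  S0   S0  S1 
   S1   S2  S1 
   S2   S0  S3 
 * S3   S3  S3 
(> = start, * = accepting)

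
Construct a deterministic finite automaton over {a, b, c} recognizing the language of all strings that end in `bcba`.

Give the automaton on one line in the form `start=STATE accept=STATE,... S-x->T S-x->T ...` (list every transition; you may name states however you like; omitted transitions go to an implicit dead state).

Remember how much of `bcba` the current input suffix matches. State S0 means no match yet; S1 means the last symbol is `b`; S2 means the last 2 symbols are `bc`; S3 means the last 3 symbols are `bcb`; S4 means the last 4 symbols are `bcba`. Only S4 accepts. On a mismatch, fall back to the longest proper suffix that is still a prefix of `bcba`.
        a   b   c  
>  S0   S0  S1  S0 
   S1   S0  S1  S2 
   S2   S0  S3  S0 
   S3   S4  S1  S2 
 * S4   S0  S1  S0 
(> = start, * = accepting)

start=S0 accept=S4 S0-a->S0 S0-b->S1 S0-c->S0 S1-a->S0 S1-b->S1 S1-c->S2 S2-a->S0 S2-b->S3 S2-c->S0 S3-a->S4 S3-b->S1 S3-c->S2 S4-a->S0 S4-b->S1 S4-c->S0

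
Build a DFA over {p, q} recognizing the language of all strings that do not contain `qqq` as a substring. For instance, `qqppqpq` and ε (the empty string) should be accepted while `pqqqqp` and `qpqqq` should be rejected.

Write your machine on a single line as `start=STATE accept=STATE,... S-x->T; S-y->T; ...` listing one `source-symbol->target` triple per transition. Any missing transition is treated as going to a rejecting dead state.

This is the complement of 'contains `qqq`'. Use the same substring-matching states — s0 through s3 holding how much of `qqq` has just been matched — but flip the accepting set: everything except the trap s3 accepts.
4 states suffice.
        p   q  
>* s0   s0  s1 
 * s1   s0  s2 
 * s2   s0  s3 
   s3   s3  s3 
(> = start, * = accepting)

start=s0; accept=s0,s1,s2; s0-p->s0; s0-q->s1; s1-p->s0; s1-q->s2; s2-p->s0; s2-q->s3; s3-p->s3; s3-q->s3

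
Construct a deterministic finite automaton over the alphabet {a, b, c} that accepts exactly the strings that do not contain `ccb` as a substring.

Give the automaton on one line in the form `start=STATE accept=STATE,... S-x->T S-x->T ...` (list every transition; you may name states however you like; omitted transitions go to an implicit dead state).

start=q0 accept=q0,q1,q2 q0-a->q0 q0-b->q0 q0-c->q1 q1-a->q0 q1-b->q0 q1-c->q2 q2-a->q0 q2-b->q3 q2-c->q2 q3-a->q3 q3-b->q3 q3-c->q3

Track partial matches of the forbidden pattern `ccb`. State q3 is a dead state reached once `ccb` has occurred; every other state accepts. q0 means no part of `ccb` is currently matched.
4 states suffice.
        a   b   c  
>* q0   q0  q0  q1 
 * q1   q0  q0  q2 
 * q2   q0  q3  q2 
   q3   q3  q3  q3 
(> = start, * = accepting)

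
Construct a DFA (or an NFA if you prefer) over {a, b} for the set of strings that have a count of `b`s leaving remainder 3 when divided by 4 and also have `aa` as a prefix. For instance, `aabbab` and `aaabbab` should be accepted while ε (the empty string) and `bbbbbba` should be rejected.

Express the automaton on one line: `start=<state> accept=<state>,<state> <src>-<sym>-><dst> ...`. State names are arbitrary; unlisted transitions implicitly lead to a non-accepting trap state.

start=s0 accept=s6 s0-a->s1 s0-b->s2 s1-a->s3 s1-b->s2 s2-a->s2 s2-b->s2 s3-a->s3 s3-b->s4 s4-a->s4 s4-b->s5 s5-a->s5 s5-b->s6 s6-a->s6 s6-b->s3

Build one automaton per condition and run them in lockstep. One (4 states) tracks the count of `b`s modulo 4; the other (4 states) tracks whether the input so far still matches the prefix `aa`. Each combined state is a pair, one component from each; accept when both components accept. Minimizing collapses redundant product states.
        a   b  
>  s0   s1  s2 
   s1   s3  s2 
   s2   s2  s2 
   s3   s3  s4 
   s4   s4  s5 
   s5   s5  s6 
 * s6   s6  s3 
(> = start, * = accepting)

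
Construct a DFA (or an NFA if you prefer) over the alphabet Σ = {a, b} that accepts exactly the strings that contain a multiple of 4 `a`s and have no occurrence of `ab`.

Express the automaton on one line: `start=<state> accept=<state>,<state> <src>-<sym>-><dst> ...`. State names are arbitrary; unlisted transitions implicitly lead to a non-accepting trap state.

start=q0 accept=q0,q5 q0-a->q1 q0-b->q0 q1-a->q2 q1-b->q3 q2-a->q4 q2-b->q3 q3-a->q3 q3-b->q3 q4-a->q5 q4-b->q3 q5-a->q1 q5-b->q3

Run two small machines in parallel and take their product. The first has 4 states tracking the count of `a`s modulo 4; the second has 3 states tracking partial matches of the forbidden pattern `ab`. A product state is a pair (one from each), accepting exactly when both do. Equivalent product states are then merged.
With 6 states:
        a   b  
>* q0   q1  q0 
   q1   q2  q3 
   q2   q4  q3 
   q3   q3  q3 
   q4   q5  q3 
 * q5   q1  q3 
(> = start, * = accepting)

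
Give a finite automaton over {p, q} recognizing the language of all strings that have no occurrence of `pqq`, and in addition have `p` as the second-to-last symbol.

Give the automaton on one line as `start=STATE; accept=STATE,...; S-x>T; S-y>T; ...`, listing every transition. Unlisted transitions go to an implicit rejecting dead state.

Build one automaton per condition and run them in lockstep. The first has 4 states tracking partial matches of the forbidden pattern `pqq`; the second has 7 states tracking the last 2 symbols read. A product state is a pair (one from each), accepting exactly when both do. Minimizing collapses redundant product states.
A 5-state machine:
        p   q  
>  S0   S1  S0 
   S1   S2  S3 
 * S2   S2  S3 
 * S3   S1  S4 
   S4   S4  S4 
(> = start, * = accepting)

start=S0; accept=S2,S3; S0-p>S1; S0-q>S0; S1-p>S2; S1-q>S3; S2-p>S2; S2-q>S3; S3-p>S1; S3-q>S4; S4-p>S4; S4-q>S4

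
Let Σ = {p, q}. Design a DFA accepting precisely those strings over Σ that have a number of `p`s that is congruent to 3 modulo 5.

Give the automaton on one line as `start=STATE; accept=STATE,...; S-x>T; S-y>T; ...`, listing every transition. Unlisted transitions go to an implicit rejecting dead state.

start=S0; accept=S3; S0-p>S1; S0-q>S0; S1-p>S2; S1-q>S1; S2-p>S3; S2-q>S2; S3-p>S4; S3-q>S3; S4-p>S0; S4-q>S4

Keep the running count of `p`s modulo 5: each `p` advances along the cycle S0 → S1 → S2 → S3 → S4 → S0 while other symbols loop. Accept at S3.
5 states suffice.
        p   q  
>  S0   S1  S0 
   S1   S2  S1 
   S2   S3  S2 
 * S3   S4  S3 
   S4   S0  S4 
(> = start, * = accepting)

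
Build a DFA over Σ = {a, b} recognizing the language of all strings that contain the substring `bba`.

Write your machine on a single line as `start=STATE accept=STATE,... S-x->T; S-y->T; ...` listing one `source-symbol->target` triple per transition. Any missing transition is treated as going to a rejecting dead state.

Track how much of `bba` has been matched so far: state s0 is no progress, s3 is the absorbing accept state reached once `bba` has occurred. Intermediate states record partial matches; on a mismatch, fall back to the longest reusable overlap.
4 states suffice.
        a   b  
>  s0   s0  s1 
   s1   s0  s2 
   s2   s3  s2 
 * s3   s3  s3 
(> = start, * = accepting)

start=s0; accept=s3; s0-a->s0; s0-b->s1; s1-a->s0; s1-b->s2; s2-a->s3; s2-b->s2; s3-a->s3; s3-b->s3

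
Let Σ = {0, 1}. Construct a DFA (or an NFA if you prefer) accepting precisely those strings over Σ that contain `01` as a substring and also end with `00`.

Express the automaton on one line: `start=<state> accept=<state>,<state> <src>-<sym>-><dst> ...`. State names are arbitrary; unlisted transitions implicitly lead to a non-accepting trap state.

Run two small machines in parallel and take their product. One (3 states) tracks whether and how much of `01` has been seen; the other (3 states) tracks how much of the suffix `00` has currently been matched. Each combined state is a pair, one component from each; accept when both components accept. After merging equivalent states the machine shrinks.
        0   1  
>  q0   q1  q0 
   q1   q1  q2 
   q2   q3  q2 
   q3   q4  q2 
 * q4   q4  q2 
(> = start, * = accepting)

start=q0 accept=q4 q0-0->q1 q0-1->q0 q1-0->q1 q1-1->q2 q2-0->q3 q2-1->q2 q3-0->q4 q3-1->q2 q4-0->q4 q4-1->q2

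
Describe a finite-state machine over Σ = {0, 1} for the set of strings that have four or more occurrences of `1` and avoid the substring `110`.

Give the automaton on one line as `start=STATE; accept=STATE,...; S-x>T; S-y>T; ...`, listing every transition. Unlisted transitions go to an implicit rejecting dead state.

start=A; accept=I,L,M; A-0>A; A-1>B; B-0>C; B-1>D; C-0>C; C-1>E; D-0>F; D-1>G; E-0>H; E-1>G; F-0>F; F-1>F; G-0>F; G-1>I; H-0>H; H-1>J; I-0>F; I-1>I; J-0>K; J-1>I; K-0>K; K-1>L; L-0>M; L-1>I; M-0>M; M-1>L

Run two small machines in parallel and take their product. The first has 6 states tracking the count of `1`s, saturating at 5; the second has 4 states tracking partial matches of the forbidden pattern `110`. A product state is a pair (one from each), accepting exactly when both do. Equivalent product states are then merged.
       0  1 
>  A   A  B 
   B   C  D 
   C   C  E 
   D   F  G 
   E   H  G 
   F   F  F 
   G   F  I 
   H   H  J 
 * I   F  I 
   J   K  I 
   K   K  L 
 * L   M  I 
 * M   M  L 
(> = start, * = accepting)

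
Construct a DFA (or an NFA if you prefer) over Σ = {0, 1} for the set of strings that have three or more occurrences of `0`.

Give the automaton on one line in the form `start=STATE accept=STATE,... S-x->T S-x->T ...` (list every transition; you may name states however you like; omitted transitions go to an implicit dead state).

Only the number of `0`s matters, and only up to 4. Make a chain A → B → C → D → E advanced by each `0` (with E absorbing); every other symbol self-loops. The accepting set is {D, E}.
A 5-state machine:
       0  1 
>  A   B  A 
   B   C  B 
   C   D  C 
 * D   E  D 
 * E   E  E 
(> = start, * = accepting)

start=A accept=D,E A-0->B A-1->A B-0->C B-1->B C-0->D C-1->C D-0->E D-1->D E-0->E E-1->E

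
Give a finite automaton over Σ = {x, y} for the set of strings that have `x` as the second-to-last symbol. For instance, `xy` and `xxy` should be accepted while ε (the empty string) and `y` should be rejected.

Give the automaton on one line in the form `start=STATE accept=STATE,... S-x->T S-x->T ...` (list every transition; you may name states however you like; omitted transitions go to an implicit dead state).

start=A accept=D,E A-x->B A-y->C B-x->D B-y->E C-x->F C-y->G D-x->D D-y->E E-x->F E-y->G F-x->D F-y->E G-x->F G-y->G

A DFA must remember the last 2 symbols (since which symbol is second-to-last isn't known until the input ends). Use one state per possible window of the last ≤2 symbols; accept from those whose window starts with `x`.
       x  y 
>  A   B  C 
   B   D  E 
   C   F  G 
 * D   D  E 
 * E   F  G 
   F   D  E 
   G   F  G 
(> = start, * = accepting)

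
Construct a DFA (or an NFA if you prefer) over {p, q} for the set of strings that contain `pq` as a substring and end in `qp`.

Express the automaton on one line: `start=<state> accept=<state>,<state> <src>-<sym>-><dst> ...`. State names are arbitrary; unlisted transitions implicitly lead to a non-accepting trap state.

start=s0 accept=s3 s0-p->s1 s0-q->s0 s1-p->s1 s1-q->s2 s2-p->s3 s2-q->s2 s3-p->s1 s3-q->s2

Run two small machines in parallel and take their product. The first has 3 states tracking whether and how much of `pq` has been seen; the second has 3 states tracking how much of the suffix `qp` has currently been matched. A product state is a pair (one from each), accepting exactly when both do. After merging equivalent states the machine shrinks.
A 4-state machine:
        p   q  
>  s0   s1  s0 
   s1   s1  s2 
   s2   s3  s2 
 * s3   s1  s2 
(> = start, * = accepting)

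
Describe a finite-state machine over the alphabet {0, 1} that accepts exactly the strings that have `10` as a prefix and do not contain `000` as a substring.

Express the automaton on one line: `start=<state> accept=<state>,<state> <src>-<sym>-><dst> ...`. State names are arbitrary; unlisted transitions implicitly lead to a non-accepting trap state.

Handle the two conditions separately and then intersect. The first has 4 states tracking whether the input so far still matches the prefix `10`; the second has 4 states tracking partial matches of the forbidden pattern `000`. A product state is a pair (one from each), accepting exactly when both do. After merging equivalent states the machine shrinks.
        0   1  
>  q0   q1  q2 
   q1   q1  q1 
   q2   q3  q1 
 * q3   q4  q5 
 * q4   q1  q5 
 * q5   q3  q5 
(> = start, * = accepting)

start=q0 accept=q3,q4,q5 q0-0->q1 q0-1->q2 q1-0->q1 q1-1->q1 q2-0->q3 q2-1->q1 q3-0->q4 q3-1->q5 q4-0->q1 q4-1->q5 q5-0->q3 q5-1->q5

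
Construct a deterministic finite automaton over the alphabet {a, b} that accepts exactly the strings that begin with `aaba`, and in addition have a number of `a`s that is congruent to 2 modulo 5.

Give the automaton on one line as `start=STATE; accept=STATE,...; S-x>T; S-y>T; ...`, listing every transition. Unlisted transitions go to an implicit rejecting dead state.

start=q0; accept=q9; q0-a>q1; q0-b>q2; q1-a>q3; q1-b>q2; q2-a>q2; q2-b>q2; q3-a>q2; q3-b>q4; q4-a>q5; q4-b>q2; q5-a>q6; q5-b>q5; q6-a>q7; q6-b>q6; q7-a>q8; q7-b>q7; q8-a>q9; q8-b>q8; q9-a>q5; q9-b>q9

Build one automaton per condition and run them in lockstep. The first has 6 states tracking whether the input so far still matches the prefix `aaba`; the second has 5 states tracking the count of `a`s modulo 5. A product state is a pair (one from each), accepting exactly when both do. Minimizing collapses redundant product states.
10 states suffice.
        a   b  
>  q0   q1  q2 
   q1   q3  q2 
   q2   q2  q2 
   q3   q2  q4 
   q4   q5  q2 
   q5   q6  q5 
   q6   q7  q6 
   q7   q8  q7 
   q8   q9  q8 
 * q9   q5  q9 
(> = start, * = accepting)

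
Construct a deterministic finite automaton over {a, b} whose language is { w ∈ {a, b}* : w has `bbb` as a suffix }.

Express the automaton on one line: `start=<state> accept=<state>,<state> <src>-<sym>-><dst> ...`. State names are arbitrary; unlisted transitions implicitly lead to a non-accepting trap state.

Let each state record the length of the longest suffix of the input read so far that is also a prefix of `bbb`. q1 means the last symbol is `b`; q2 means the last 2 symbols are `bb`; q3 means the last 3 symbols are `bbb`. Accept only at q3, where the string currently ends in `bbb`.
With 4 states:
        a   b  
>  q0   q0  q1 
   q1   q0  q2 
   q2   q0  q3 
 * q3   q0  q3 
(> = start, * = accepting)

start=q0 accept=q3 q0-a->q0 q0-b->q1 q1-a->q0 q1-b->q2 q2-a->q0 q2-b->q3 q3-a->q0 q3-b->q3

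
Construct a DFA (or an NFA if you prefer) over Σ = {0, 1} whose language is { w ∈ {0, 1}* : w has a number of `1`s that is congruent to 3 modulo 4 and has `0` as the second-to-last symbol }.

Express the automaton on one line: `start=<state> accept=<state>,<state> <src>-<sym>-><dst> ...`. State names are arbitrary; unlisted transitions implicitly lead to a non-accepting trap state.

Build one automaton per condition and run them in lockstep. One (4 states) tracks the count of `1`s modulo 4; the other (7 states) tracks the last 2 symbols read. Each combined state is a pair, one component from each; accept when both components accept. Minimizing collapses redundant product states.
8 states suffice.
        0   1  
>  q0   q0  q1 
   q1   q1  q2 
   q2   q3  q4 
   q3   q3  q5 
   q4   q6  q0 
 * q5   q6  q0 
   q6   q7  q0 
 * q7   q7  q0 
(> = start, * = accepting)

start=q0 accept=q5,q7 q0-0->q0 q0-1->q1 q1-0->q1 q1-1->q2 q2-0->q3 q2-1->q4 q3-0->q3 q3-1->q5 q4-0->q6 q4-1->q0 q5-0->q6 q5-1->q0 q6-0->q7 q6-1->q0 q7-0->q7 q7-1->q0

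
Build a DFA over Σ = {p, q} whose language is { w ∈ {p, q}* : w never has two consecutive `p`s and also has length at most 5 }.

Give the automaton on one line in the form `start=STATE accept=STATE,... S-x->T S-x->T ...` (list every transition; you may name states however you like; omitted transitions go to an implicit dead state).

Build one automaton per condition and run them in lockstep. The first has 3 states tracking partial matches of the forbidden pattern `pp`; the second has 7 states tracking the input length, saturating at 6. A product state is a pair (one from each), accepting exactly when both do. After merging equivalent states the machine shrinks.
11 states suffice.
       p  q 
>* A   B  C 
 * B   D  E 
 * C   F  E 
   D   D  D 
 * E   G  H 
 * F   D  H 
 * G   D  I 
 * H   J  I 
 * I   K  K 
 * J   D  K 
 * K   D  D 
(> = start, * = accepting)

start=A accept=A,B,C,E,F,G,H,I,J,K A-p->B A-q->C B-p->D B-q->E C-p->F C-q->E D-p->D D-q->D E-p->G E-q->H F-p->D F-q->H G-p->D G-q->I H-p->J H-q->I I-p->K I-q->K J-p->D J-q->K K-p->D K-q->D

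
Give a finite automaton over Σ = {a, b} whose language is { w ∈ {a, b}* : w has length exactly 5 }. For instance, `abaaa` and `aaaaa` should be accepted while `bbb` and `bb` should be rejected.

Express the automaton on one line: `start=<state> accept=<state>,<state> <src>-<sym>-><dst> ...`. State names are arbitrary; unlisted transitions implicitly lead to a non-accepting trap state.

We only need to distinguish lengths 0, 1, …, 5, and '>5'. Chain q0 → q1 → q2 → q3 → q4 → q5 → q6 on every symbol, with q6 looping. Accepting states: {q5}.
A 7-state machine:
        a   b  
>  q0   q1  q1 
   q1   q2  q2 
   q2   q3  q3 
   q3   q4  q4 
   q4   q5  q5 
 * q5   q6  q6 
   q6   q6  q6 
(> = start, * = accepting)

start=q0 accept=q5 q0-a->q1 q0-b->q1 q1-a->q2 q1-b->q2 q2-a->q3 q2-b->q3 q3-a->q4 q3-b->q4 q4-a->q5 q4-b->q5 q5-a->q6 q5-b->q6 q6-a->q6 q6-b->q6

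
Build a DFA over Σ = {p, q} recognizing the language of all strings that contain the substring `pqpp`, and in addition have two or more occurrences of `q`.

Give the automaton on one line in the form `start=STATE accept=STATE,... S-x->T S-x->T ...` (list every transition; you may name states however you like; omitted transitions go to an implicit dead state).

start=A accept=J A-p->B A-q->C B-p->B B-q->D C-p->E C-q->C D-p->F D-q->C E-p->E E-q->G F-p->H F-q->G G-p->I G-q->C H-p->H H-q->J I-p->J I-q->G J-p->J J-q->J

Run two small machines in parallel and take their product. The first has 5 states tracking whether and how much of `pqpp` has been seen; the second has 4 states tracking the count of `q`s, saturating at 3. A product state is a pair (one from each), accepting exactly when both do. After merging equivalent states the machine shrinks.
       p  q 
>  A   B  C 
   B   B  D 
   C   E  C 
   D   F  C 
   E   E  G 
   F   H  G 
   G   I  C 
   H   H  J 
   I   J  G 
 * J   J  J 
(> = start, * = accepting)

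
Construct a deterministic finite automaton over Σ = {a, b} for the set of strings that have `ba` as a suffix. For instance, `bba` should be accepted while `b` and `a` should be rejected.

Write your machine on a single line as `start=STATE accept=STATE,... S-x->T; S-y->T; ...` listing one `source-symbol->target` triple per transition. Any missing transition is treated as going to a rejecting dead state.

Let each state record the length of the longest suffix of the input read so far that is also a prefix of `ba`. s1 means the last symbol is `b`; s2 means the last 2 symbols are `ba`. Accept only at s2, where the string currently ends in `ba`.
3 states suffice.
        a   b  
>  s0   s0  s1 
   s1   s2  s1 
 * s2   s0  s1 
(> = start, * = accepting)

start=s0; accept=s2; s0-a->s0; s0-b->s1; s1-a->s2; s1-b->s1; s2-a->s0; s2-b->s1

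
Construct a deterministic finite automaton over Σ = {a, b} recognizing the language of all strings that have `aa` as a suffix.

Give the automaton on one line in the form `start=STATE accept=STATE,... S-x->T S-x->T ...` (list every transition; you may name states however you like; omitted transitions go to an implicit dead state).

Let each state record the length of the longest suffix of the input read so far that is also a prefix of `aa`. s1 means the last symbol is `a`; s2 means the last 2 symbols are `aa`. Accept only at s2, where the string currently ends in `aa`.
        a   b  
>  s0   s1  s0 
   s1   s2  s0 
 * s2   s2  s0 
(> = start, * = accepting)

start=s0 accept=s2 s0-a->s1 s0-b->s0 s1-a->s2 s1-b->s0 s2-a->s2 s2-b->s0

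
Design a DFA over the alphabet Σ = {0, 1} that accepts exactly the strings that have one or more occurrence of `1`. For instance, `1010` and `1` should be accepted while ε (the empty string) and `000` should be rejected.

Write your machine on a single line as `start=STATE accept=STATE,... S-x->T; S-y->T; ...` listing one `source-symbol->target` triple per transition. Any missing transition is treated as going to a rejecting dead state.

start=S0; accept=S1,S2; S0-0->S0; S0-1->S1; S1-0->S1; S1-1->S2; S2-0->S2; S2-1->S2

Count `1`s, saturating at 2: state S0 means no `1` yet, S1 means one `1` seen, S2 means more than one. Each `1` increments (capped at S2); other symbols loop. Accept from {S1, S2}.
A 3-state machine:
        0   1  
>  S0   S0  S1 
 * S1   S1  S2 
 * S2   S2  S2 
(> = start, * = accepting)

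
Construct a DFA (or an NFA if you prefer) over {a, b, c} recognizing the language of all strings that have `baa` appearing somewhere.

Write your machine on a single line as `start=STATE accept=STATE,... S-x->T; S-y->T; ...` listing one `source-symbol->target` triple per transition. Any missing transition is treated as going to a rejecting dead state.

Track how much of `baa` has been matched so far: state s0 is no progress, s3 is the absorbing accept state reached once `baa` has occurred. Intermediate states record partial matches; on a mismatch, fall back to the longest reusable overlap.
A 4-state machine:
        a   b   c  
>  s0   s0  s1  s0 
   s1   s2  s1  s0 
   s2   s3  s1  s0 
 * s3   s3  s3  s3 
(> = start, * = accepting)

start=s0; accept=s3; s0-a->s0; s0-b->s1; s0-c->s0; s1-a->s2; s1-b->s1; s1-c->s0; s2-a->s3; s2-b->s1; s2-c->s0; s3-a->s3; s3-b->s3; s3-c->s3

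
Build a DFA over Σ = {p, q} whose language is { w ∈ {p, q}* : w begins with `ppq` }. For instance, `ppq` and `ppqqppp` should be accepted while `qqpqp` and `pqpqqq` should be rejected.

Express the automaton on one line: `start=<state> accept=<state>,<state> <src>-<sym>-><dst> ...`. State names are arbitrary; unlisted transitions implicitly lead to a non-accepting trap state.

start=s0 accept=s3 s0-p->s1 s0-q->s4 s1-p->s2 s1-q->s4 s2-p->s4 s2-q->s3 s3-p->s3 s3-q->s3 s4-p->s4 s4-q->s4

Walk along `ppq` while the input agrees: from s0 take `p` to s1, and so on. Any deviation drops to the rejecting sink s4. Once s3 is reached the prefix is confirmed and every continuation is accepted.
A 5-state machine:
        p   q  
>  s0   s1  s4 
   s1   s2  s4 
   s2   s4  s3 
 * s3   s3  s3 
   s4   s4  s4 
(> = start, * = accepting)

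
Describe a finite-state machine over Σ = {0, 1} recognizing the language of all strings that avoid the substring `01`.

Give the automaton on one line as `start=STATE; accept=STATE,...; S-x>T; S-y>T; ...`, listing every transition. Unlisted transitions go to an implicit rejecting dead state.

Track partial matches of the forbidden pattern `01`. State q2 is a dead state reached once `01` has occurred; every other state accepts. q0 means no part of `01` is currently matched.
With 3 states:
        0   1  
>* q0   q1  q0 
 * q1   q1  q2 
   q2   q2  q2 
(> = start, * = accepting)

start=q0; accept=q0,q1; q0-0>q1; q0-1>q0; q1-0>q1; q1-1>q2; q2-0>q2; q2-1>q2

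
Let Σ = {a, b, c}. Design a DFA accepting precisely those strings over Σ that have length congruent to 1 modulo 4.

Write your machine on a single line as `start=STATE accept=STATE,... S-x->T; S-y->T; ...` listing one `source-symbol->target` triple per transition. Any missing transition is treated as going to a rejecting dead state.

Count input length modulo 4: every symbol advances one step around the cycle q0 → q1 → q2 → q3 → q0. Accept at q1.
        a   b   c  
>  q0   q1  q1  q1 
 * q1   q2  q2  q2 
   q2   q3  q3  q3 
   q3   q0  q0  q0 
(> = start, * = accepting)

start=q0; accept=q1; q0-a->q1; q0-b->q1; q0-c->q1; q1-a->q2; q1-b->q2; q1-c->q2; q2-a->q3; q2-b->q3; q2-c->q3; q3-a->q0; q3-b->q0; q3-c->q0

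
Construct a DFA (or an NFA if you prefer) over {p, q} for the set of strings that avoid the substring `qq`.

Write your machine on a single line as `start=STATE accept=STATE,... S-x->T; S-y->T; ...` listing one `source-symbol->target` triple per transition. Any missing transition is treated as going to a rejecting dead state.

This is the complement of 'contains `qq`'. Use the same substring-matching states — s0 through s2 holding how much of `qq` has just been matched — but flip the accepting set: everything except the trap s2 accepts.
With 3 states:
        p   q  
>* s0   s0  s1 
 * s1   s0  s2 
   s2   s2  s2 
(> = start, * = accepting)

start=s0; accept=s0,s1; s0-p->s0; s0-q->s1; s1-p->s0; s1-q->s2; s2-p->s2; s2-q->s2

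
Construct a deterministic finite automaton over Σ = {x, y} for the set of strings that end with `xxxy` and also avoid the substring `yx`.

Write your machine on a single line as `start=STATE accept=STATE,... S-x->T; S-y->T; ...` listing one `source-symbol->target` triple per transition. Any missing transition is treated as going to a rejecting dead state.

start=A; accept=I; A-x->B; A-y->C; B-x->D; B-y->C; C-x->E; C-y->C; D-x->F; D-y->C; E-x->G; E-y->H; F-x->F; F-y->I; G-x->J; G-y->H; H-x->E; H-y->H; I-x->E; I-y->C; J-x->J; J-y->K; K-x->E; K-y->H

Build one automaton per condition and run them in lockstep. The first has 5 states tracking how much of the suffix `xxxy` has currently been matched; the second has 3 states tracking partial matches of the forbidden pattern `yx`. A product state is a pair (one from each), accepting exactly when both do.
11 states suffice.
       x  y 
>  A   B  C 
   B   D  C 
   C   E  C 
   D   F  C 
   E   G  H 
   F   F  I 
   G   J  H 
   H   E  H 
 * I   E  C 
   J   J  K 
   K   E  H 
(> = start, * = accepting)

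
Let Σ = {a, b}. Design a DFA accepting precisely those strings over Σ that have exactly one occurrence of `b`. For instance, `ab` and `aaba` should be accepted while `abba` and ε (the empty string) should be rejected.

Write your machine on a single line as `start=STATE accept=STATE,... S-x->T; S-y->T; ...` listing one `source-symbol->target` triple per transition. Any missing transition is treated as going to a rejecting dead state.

start=q0; accept=q1; q0-a->q0; q0-b->q1; q1-a->q1; q1-b->q2; q2-a->q2; q2-b->q2

Count `b`s, saturating at 2: state q0 means no `b` yet, q1 means one `b` seen, q2 means more than one. Each `b` increments (capped at q2); other symbols loop. Accept from {q1}.
With 3 states:
        a   b  
>  q0   q0  q1 
 * q1   q1  q2 
   q2   q2  q2 
(> = start, * = accepting)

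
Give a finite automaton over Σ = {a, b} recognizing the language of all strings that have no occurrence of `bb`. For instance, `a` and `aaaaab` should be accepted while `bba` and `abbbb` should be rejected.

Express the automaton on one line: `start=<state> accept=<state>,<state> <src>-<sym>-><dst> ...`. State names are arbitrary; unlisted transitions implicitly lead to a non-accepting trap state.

Track partial matches of the forbidden pattern `bb`. State S2 is a dead state reached once `bb` has occurred; every other state accepts. S0 means no part of `bb` is currently matched.
A 3-state machine:
        a   b  
>* S0   S0  S1 
 * S1   S0  S2 
   S2   S2  S2 
(> = start, * = accepting)

start=S0 accept=S0,S1 S0-a->S0 S0-b->S1 S1-a->S0 S1-b->S2 S2-a->S2 S2-b->S2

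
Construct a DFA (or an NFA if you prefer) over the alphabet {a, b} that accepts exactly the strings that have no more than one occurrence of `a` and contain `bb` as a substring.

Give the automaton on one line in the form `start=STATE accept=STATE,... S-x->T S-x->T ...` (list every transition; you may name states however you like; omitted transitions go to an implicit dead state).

Run two small machines in parallel and take their product. The first has 3 states tracking the count of `a`s, saturating at 2; the second has 3 states tracking whether and how much of `bb` has been seen. A product state is a pair (one from each), accepting exactly when both do. After merging equivalent states the machine shrinks.
A 7-state machine:
        a   b  
>  s0   s1  s2 
   s1   s3  s4 
   s2   s1  s5 
   s3   s3  s3 
   s4   s3  s6 
 * s5   s6  s5 
 * s6   s3  s6 
(> = start, * = accepting)

start=s0 accept=s5,s6 s0-a->s1 s0-b->s2 s1-a->s3 s1-b->s4 s2-a->s1 s2-b->s5 s3-a->s3 s3-b->s3 s4-a->s3 s4-b->s6 s5-a->s6 s5-b->s5 s6-a->s3 s6-b->s6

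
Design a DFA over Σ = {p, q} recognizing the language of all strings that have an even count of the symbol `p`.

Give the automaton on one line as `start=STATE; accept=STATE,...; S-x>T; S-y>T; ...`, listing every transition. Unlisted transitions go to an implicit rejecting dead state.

The only thing that matters is how many `p`s have appeared, reduced mod 2. Use one state per residue: s0 for 0, …, s1 for 1. Reading `p` moves to the next residue; anything else stays put. s0 is accepting.
With 2 states:
        p   q  
>* s0   s1  s0 
   s1   s0  s1 
(> = start, * = accepting)

start=s0; accept=s0; s0-p>s1; s0-q>s0; s1-p>s0; s1-q>s1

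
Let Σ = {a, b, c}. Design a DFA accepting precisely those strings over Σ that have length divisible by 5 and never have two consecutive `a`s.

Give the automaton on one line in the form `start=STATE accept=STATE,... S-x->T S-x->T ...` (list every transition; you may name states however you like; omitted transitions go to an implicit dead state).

start=S0 accept=S0,S10 S0-a->S1 S0-b->S2 S0-c->S2 S1-a->S3 S1-b->S4 S1-c->S4 S2-a->S5 S2-b->S4 S2-c->S4 S3-a->S3 S3-b->S3 S3-c->S3 S4-a->S6 S4-b->S7 S4-c->S7 S5-a->S3 S5-b->S7 S5-c->S7 S6-a->S3 S6-b->S8 S6-c->S8 S7-a->S9 S7-b->S8 S7-c->S8 S8-a->S10 S8-b->S0 S8-c->S0 S9-a->S3 S9-b->S0 S9-c->S0 S10-a->S3 S10-b->S2 S10-c->S2

Handle the two conditions separately and then intersect. One (5 states) tracks the input length modulo 5; the other (3 states) tracks partial matches of the forbidden pattern `aa`. Each combined state is a pair, one component from each; accept when both components accept. After merging equivalent states the machine shrinks.
With 11 states:
          a    b    c  
>* S0     S1   S2   S2 
   S1     S3   S4   S4 
   S2     S5   S4   S4 
   S3     S3   S3   S3 
   S4     S6   S7   S7 
   S5     S3   S7   S7 
   S6     S3   S8   S8 
   S7     S9   S8   S8 
   S8    S10   S0   S0 
   S9     S3   S0   S0 
 * S10    S3   S2   S2 
(> = start, * = accepting)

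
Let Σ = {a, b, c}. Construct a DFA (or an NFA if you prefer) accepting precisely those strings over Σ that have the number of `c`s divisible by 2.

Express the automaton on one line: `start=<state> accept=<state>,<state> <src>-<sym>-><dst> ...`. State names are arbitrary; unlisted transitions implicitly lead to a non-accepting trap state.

Keep the running count of `c`s modulo 2: each `c` advances along the cycle q0 → q1 → q0 while other symbols loop. Accept at q0.
2 states suffice.
        a   b   c  
>* q0   q0  q0  q1 
   q1   q1  q1  q0 
(> = start, * = accepting)

start=q0 accept=q0 q0-a->q0 q0-b->q0 q0-c->q1 q1-a->q1 q1-b->q1 q1-c->q0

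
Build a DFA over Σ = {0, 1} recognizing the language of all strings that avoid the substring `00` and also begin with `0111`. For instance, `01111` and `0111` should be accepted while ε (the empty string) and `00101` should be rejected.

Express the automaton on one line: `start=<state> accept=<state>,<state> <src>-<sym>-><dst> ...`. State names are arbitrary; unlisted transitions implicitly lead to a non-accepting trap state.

start=q0 accept=q5,q6 q0-0->q1 q0-1->q2 q1-0->q2 q1-1->q3 q2-0->q2 q2-1->q2 q3-0->q2 q3-1->q4 q4-0->q2 q4-1->q5 q5-0->q6 q5-1->q5 q6-0->q2 q6-1->q5

Build one automaton per condition and run them in lockstep. One (3 states) tracks partial matches of the forbidden pattern `00`; the other (6 states) tracks whether the input so far still matches the prefix `0111`. Each combined state is a pair, one component from each; accept when both components accept. Equivalent product states are then merged.
7 states suffice.
        0   1  
>  q0   q1  q2 
   q1   q2  q3 
   q2   q2  q2 
   q3   q2  q4 
   q4   q2  q5 
 * q5   q6  q5 
 * q6   q2  q5 
(> = start, * = accepting)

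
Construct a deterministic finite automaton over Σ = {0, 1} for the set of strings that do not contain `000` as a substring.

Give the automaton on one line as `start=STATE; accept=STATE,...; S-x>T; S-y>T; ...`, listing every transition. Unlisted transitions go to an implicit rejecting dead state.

start=S0; accept=S0,S1,S2; S0-0>S1; S0-1>S0; S1-0>S2; S1-1>S0; S2-0>S3; S2-1>S0; S3-0>S3; S3-1>S3

Track partial matches of the forbidden pattern `000`. State S3 is a dead state reached once `000` has occurred; every other state accepts. S0 means no part of `000` is currently matched.
        0   1  
>* S0   S1  S0 
 * S1   S2  S0 
 * S2   S3  S0 
   S3   S3  S3 
(> = start, * = accepting)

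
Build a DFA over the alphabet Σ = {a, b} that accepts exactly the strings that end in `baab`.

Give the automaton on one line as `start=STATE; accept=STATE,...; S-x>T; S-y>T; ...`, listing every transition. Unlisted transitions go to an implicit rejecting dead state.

start=S0; accept=S4; S0-a>S0; S0-b>S1; S1-a>S2; S1-b>S1; S2-a>S3; S2-b>S1; S3-a>S0; S3-b>S4; S4-a>S2; S4-b>S1

Let each state record the length of the longest suffix of the input read so far that is also a prefix of `baab`. S1 means the last symbol is `b`; S2 means the last 2 symbols are `ba`; S3 means the last 3 symbols are `baa`; S4 means the last 4 symbols are `baab`. Accept only at S4, where the string currently ends in `baab`.
        a   b  
>  S0   S0  S1 
   S1   S2  S1 
   S2   S3  S1 
   S3   S0  S4 
 * S4   S2  S1 
(> = start, * = accepting)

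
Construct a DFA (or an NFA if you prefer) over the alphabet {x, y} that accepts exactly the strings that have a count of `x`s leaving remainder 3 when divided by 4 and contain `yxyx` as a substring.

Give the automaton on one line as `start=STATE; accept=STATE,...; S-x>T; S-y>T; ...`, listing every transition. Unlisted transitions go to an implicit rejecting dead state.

start=q0; accept=q16; q0-x>q1; q0-y>q2; q1-x>q3; q1-y>q4; q2-x>q5; q2-y>q2; q3-x>q6; q3-y>q7; q4-x>q8; q4-y>q4; q5-x>q3; q5-y>q9; q6-x>q0; q6-y>q10; q7-x>q11; q7-y>q7; q8-x>q6; q8-y>q12; q9-x>q13; q9-y>q4; q10-x>q14; q10-y>q10; q11-x>q0; q11-y>q15; q12-x>q16; q12-y>q7; q13-x>q16; q13-y>q13; q14-x>q1; q14-y>q17; q15-x>q18; q15-y>q10; q16-x>q18; q16-y>q16; q17-x>q19; q17-y>q2; q18-x>q19; q18-y>q18; q19-x>q13; q19-y>q19

Build one automaton per condition and run them in lockstep. One (4 states) tracks the count of `x`s modulo 4; the other (5 states) tracks whether and how much of `yxyx` has been seen. Each combined state is a pair, one component from each; accept when both components accept.
20 states suffice.
          x    y  
>  q0     q1   q2 
   q1     q3   q4 
   q2     q5   q2 
   q3     q6   q7 
   q4     q8   q4 
   q5     q3   q9 
   q6     q0  q10 
   q7    q11   q7 
   q8     q6  q12 
   q9    q13   q4 
   q10   q14  q10 
   q11    q0  q15 
   q12   q16   q7 
   q13   q16  q13 
   q14    q1  q17 
   q15   q18  q10 
 * q16   q18  q16 
   q17   q19   q2 
   q18   q19  q18 
   q19   q13  q19 
(> = start, * = accepting)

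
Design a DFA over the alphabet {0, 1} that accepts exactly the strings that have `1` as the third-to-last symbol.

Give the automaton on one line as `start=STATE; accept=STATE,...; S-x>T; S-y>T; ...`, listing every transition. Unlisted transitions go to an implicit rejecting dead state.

start=q0; accept=q11,q12,q13,q14; q0-0>q1; q0-1>q2; q1-0>q3; q1-1>q4; q2-0>q5; q2-1>q6; q3-0>q7; q3-1>q8; q4-0>q9; q4-1>q10; q5-0>q11; q5-1>q12; q6-0>q13; q6-1>q14; q7-0>q7; q7-1>q8; q8-0>q9; q8-1>q10; q9-0>q11; q9-1>q12; q10-0>q13; q10-1>q14; q11-0>q7; q11-1>q8; q12-0>q9; q12-1>q10; q13-0>q11; q13-1>q12; q14-0>q13; q14-1>q14

Because acceptance depends on a position counted from the end, the machine has to buffer the most recent 3 symbols. Make each state the string of the last up-to-3 symbols read; on input `x` shift the window left and append `x`. Accept when the buffered window has length 3 and begins with `1`.
A 15-state machine:
          0    1  
>  q0     q1   q2 
   q1     q3   q4 
   q2     q5   q6 
   q3     q7   q8 
   q4     q9  q10 
   q5    q11  q12 
   q6    q13  q14 
   q7     q7   q8 
   q8     q9  q10 
   q9    q11  q12 
   q10   q13  q14 
 * q11    q7   q8 
 * q12    q9  q10 
 * q13   q11  q12 
 * q14   q13  q14 
(> = start, * = accepting)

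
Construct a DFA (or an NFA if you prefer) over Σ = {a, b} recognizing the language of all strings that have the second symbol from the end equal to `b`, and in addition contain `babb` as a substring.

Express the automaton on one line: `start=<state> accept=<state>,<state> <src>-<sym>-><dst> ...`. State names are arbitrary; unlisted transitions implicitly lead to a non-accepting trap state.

Build one automaton per condition and run them in lockstep. The first has 7 states tracking the last 2 symbols read; the second has 5 states tracking whether and how much of `babb` has been seen. A product state is a pair (one from each), accepting exactly when both do.
With 12 states:
          a    b  
>  q0     q1   q2 
   q1     q3   q4 
   q2     q5   q6 
   q3     q3   q4 
   q4     q5   q6 
   q5     q3   q7 
   q6     q5   q6 
   q7     q5   q8 
 * q8     q9   q8 
 * q9    q10  q11 
   q10   q10  q11 
   q11    q9   q8 
(> = start, * = accepting)

start=q0 accept=q8,q9 q0-a->q1 q0-b->q2 q1-a->q3 q1-b->q4 q2-a->q5 q2-b->q6 q3-a->q3 q3-b->q4 q4-a->q5 q4-b->q6 q5-a->q3 q5-b->q7 q6-a->q5 q6-b->q6 q7-a->q5 q7-b->q8 q8-a->q9 q8-b->q8 q9-a->q10 q9-b->q11 q10-a->q10 q10-b->q11 q11-a->q9 q11-b->q8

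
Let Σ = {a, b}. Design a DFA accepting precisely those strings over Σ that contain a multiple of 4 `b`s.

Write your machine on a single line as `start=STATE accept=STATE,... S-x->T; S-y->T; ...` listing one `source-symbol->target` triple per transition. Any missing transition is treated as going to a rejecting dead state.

Keep the running count of `b`s modulo 4: each `b` advances along the cycle S0 → S1 → S2 → S3 → S0 while other symbols loop. Accept at S0.
        a   b  
>* S0   S0  S1 
   S1   S1  S2 
   S2   S2  S3 
   S3   S3  S0 
(> = start, * = accepting)

start=S0; accept=S0; S0-a->S0; S0-b->S1; S1-a->S1; S1-b->S2; S2-a->S2; S2-b->S3; S3-a->S3; S3-b->S0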